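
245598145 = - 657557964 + 903156109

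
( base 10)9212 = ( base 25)eic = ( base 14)3500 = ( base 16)23fc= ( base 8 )21774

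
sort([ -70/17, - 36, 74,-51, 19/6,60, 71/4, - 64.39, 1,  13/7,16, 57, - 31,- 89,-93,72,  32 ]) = [ - 93, - 89, - 64.39, - 51, - 36, - 31,-70/17, 1, 13/7, 19/6,16,  71/4,32,57, 60,72,  74]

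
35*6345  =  222075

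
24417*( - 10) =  - 244170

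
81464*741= 60364824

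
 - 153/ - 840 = 51/280 = 0.18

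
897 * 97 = 87009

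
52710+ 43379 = 96089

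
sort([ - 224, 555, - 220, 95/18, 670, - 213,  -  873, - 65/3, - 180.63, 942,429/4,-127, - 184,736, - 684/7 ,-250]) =[ - 873,-250 ,- 224, -220, - 213,-184, - 180.63, - 127,  -  684/7,- 65/3,  95/18, 429/4, 555,670,736,942 ]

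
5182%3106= 2076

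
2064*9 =18576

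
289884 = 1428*203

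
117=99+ 18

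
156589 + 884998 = 1041587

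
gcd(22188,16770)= 258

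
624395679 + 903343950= 1527739629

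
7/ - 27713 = -1 + 3958/3959 = - 0.00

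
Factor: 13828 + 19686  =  33514 = 2^1*13^1*1289^1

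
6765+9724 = 16489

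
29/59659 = 29/59659 = 0.00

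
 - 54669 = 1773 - 56442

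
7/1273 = 7/1273 = 0.01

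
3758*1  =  3758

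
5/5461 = 5/5461=0.00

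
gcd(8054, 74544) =2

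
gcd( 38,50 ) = 2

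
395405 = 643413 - 248008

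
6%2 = 0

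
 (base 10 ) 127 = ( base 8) 177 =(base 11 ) 106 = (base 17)78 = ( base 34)3p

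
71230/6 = 35615/3 = 11871.67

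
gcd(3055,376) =47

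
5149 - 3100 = 2049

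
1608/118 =804/59 =13.63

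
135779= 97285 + 38494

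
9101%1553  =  1336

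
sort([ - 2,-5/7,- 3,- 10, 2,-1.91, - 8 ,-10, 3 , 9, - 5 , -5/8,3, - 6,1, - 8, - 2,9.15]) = [ - 10 , - 10,-8 , - 8 ,-6, -5, - 3, - 2, - 2, - 1.91, - 5/7,-5/8, 1, 2 , 3 , 3 , 9, 9.15 ]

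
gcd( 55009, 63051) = 1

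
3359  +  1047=4406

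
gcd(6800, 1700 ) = 1700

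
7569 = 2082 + 5487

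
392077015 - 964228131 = -572151116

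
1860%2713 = 1860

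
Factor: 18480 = 2^4*3^1*5^1*7^1*11^1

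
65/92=65/92=0.71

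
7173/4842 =1 + 259/538 = 1.48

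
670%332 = 6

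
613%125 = 113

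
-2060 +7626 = 5566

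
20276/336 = 60 + 29/84=60.35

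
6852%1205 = 827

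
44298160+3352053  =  47650213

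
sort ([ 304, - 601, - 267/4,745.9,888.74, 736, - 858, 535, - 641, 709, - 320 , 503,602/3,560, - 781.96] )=[ - 858, - 781.96, - 641, - 601, - 320, - 267/4,602/3, 304,503,535,560, 709,736, 745.9,888.74 ]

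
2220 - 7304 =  - 5084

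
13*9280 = 120640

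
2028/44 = 507/11  =  46.09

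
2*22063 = 44126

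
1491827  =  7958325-6466498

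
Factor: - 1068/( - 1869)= 2^2*7^( - 1) = 4/7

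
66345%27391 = 11563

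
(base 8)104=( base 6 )152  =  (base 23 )2M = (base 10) 68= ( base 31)26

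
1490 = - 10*( - 149 )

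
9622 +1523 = 11145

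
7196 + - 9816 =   -  2620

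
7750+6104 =13854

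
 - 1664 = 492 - 2156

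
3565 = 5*713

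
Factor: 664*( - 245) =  - 2^3*5^1*7^2 * 83^1 =- 162680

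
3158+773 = 3931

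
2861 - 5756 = - 2895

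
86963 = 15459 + 71504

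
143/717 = 143/717 = 0.20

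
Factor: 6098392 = 2^3 *19^1*53^1*757^1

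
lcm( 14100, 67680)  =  338400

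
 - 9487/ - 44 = 9487/44 = 215.61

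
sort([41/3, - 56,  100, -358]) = [ - 358, - 56,41/3, 100]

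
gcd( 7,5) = 1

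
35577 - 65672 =  -  30095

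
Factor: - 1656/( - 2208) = 3/4= 2^(-2)*3^1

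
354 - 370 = -16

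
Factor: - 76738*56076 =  - 4303160088=- 2^3*3^1*17^1*37^1*61^1*4673^1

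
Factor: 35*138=2^1 * 3^1*5^1*7^1*23^1 = 4830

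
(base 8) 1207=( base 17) 241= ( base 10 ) 647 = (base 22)179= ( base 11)539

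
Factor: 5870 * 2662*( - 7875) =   -  123054277500=-2^2*3^2*5^4 *7^1*11^3 * 587^1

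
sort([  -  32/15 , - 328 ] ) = [ - 328, - 32/15]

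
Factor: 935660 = 2^2*5^1* 11^1*4253^1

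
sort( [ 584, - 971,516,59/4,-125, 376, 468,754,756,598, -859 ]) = [ - 971, - 859, - 125,59/4,  376,468, 516,584,598, 754,756 ]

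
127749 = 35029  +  92720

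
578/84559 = 578/84559 = 0.01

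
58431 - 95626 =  - 37195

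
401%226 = 175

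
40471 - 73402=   -  32931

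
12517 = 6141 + 6376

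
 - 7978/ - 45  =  7978/45 = 177.29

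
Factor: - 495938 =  -2^1*19^1 * 31^1*421^1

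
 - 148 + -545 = -693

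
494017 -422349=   71668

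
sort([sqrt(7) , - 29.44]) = [ - 29.44, sqrt(7)]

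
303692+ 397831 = 701523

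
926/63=14+44/63 = 14.70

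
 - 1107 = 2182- 3289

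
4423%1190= 853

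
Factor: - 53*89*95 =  - 5^1*19^1 *53^1*89^1 = -448115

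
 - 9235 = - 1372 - 7863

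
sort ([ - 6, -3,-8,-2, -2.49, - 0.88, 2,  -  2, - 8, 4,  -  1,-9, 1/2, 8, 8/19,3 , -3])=[-9, - 8,-8,-6, -3,-3,-2.49,  -  2, - 2, - 1, -0.88,8/19,1/2,2, 3, 4,  8]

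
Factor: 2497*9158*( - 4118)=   -  94168472068 = - 2^2*11^1*19^1*29^1*71^1 * 227^1*241^1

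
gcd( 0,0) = 0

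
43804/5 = 8760 + 4/5 = 8760.80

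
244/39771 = 244/39771 = 0.01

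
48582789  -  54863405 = - 6280616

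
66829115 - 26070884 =40758231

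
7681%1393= 716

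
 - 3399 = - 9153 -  - 5754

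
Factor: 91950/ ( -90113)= - 2^1*3^1*5^2*97^( - 1)*613^1*929^ (-1)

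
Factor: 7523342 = 2^1*307^1 * 12253^1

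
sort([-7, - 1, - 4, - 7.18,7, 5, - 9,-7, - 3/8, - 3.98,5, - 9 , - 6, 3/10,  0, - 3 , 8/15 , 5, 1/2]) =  [ - 9, - 9 , - 7.18, - 7, - 7, - 6,-4, - 3.98, - 3, - 1, - 3/8 , 0, 3/10, 1/2,8/15,5,5,5,7]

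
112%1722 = 112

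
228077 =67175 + 160902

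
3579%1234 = 1111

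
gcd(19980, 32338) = 74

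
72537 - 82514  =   - 9977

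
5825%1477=1394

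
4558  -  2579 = 1979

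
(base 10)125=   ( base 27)4h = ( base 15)85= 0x7d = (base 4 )1331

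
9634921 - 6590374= 3044547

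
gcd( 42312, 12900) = 516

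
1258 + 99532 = 100790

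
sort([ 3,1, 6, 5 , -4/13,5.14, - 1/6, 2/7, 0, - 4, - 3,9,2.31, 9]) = [ - 4 , - 3, - 4/13, - 1/6, 0, 2/7,1, 2.31,  3 , 5, 5.14, 6, 9,9] 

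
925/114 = 8+13/114 = 8.11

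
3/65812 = 3/65812 = 0.00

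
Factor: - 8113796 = - 2^2*709^1*2861^1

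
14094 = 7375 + 6719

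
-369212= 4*(-92303)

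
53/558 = 53/558 = 0.09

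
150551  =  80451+70100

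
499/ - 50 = -499/50 = - 9.98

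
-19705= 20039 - 39744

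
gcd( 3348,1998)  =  54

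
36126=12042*3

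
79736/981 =79736/981 = 81.28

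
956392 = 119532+836860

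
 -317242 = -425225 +107983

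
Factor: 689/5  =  5^(-1)*13^1*53^1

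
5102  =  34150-29048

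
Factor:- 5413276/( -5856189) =2^2*3^ (- 1)*11^1*17^1*167^(-1)*7237^1 * 11689^(-1 )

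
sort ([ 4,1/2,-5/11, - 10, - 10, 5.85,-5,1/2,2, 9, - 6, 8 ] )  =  [-10, - 10, - 6,-5, - 5/11, 1/2,  1/2, 2, 4, 5.85,  8, 9 ] 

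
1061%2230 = 1061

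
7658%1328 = 1018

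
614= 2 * 307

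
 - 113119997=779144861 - 892264858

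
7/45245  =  7/45245 = 0.00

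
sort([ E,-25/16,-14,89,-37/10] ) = [ - 14, - 37/10,-25/16, E, 89]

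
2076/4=519  =  519.00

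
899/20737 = 899/20737 = 0.04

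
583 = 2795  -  2212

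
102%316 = 102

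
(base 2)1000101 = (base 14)4d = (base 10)69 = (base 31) 27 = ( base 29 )2b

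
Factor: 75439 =7^1*13^1*829^1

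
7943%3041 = 1861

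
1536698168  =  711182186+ 825515982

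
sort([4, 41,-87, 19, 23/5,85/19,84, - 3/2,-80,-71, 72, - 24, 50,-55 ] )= [ - 87,-80 , - 71,-55, - 24, - 3/2, 4, 85/19, 23/5, 19,  41, 50 , 72,84] 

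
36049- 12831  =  23218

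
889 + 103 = 992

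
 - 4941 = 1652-6593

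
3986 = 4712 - 726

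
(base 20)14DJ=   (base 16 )2697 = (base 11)7471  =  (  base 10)9879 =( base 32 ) 9KN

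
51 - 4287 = - 4236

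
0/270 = 0 = 0.00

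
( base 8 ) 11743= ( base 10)5091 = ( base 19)e1i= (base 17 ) 10a8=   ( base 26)7DL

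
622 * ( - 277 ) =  - 172294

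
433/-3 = - 433/3 = - 144.33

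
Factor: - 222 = -2^1*3^1*37^1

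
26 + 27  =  53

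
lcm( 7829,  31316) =31316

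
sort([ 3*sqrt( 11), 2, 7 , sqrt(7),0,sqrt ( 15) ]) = [0,2,sqrt (7),sqrt( 15 ),7, 3*sqrt ( 11 )]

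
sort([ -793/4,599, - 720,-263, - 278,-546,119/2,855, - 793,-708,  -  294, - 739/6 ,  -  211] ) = [ - 793, - 720, - 708, - 546,- 294,-278, - 263, - 211, - 793/4, - 739/6,  119/2,599,855] 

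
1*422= 422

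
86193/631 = 86193/631 = 136.60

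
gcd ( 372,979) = 1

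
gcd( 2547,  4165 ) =1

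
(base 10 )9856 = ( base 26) EF2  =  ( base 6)113344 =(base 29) BKP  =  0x2680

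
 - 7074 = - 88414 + 81340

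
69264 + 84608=153872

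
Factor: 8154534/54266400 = 1359089/9044400 =2^( - 4 ) * 3^( - 1 )*5^( - 2)*19^1 * 233^1*307^1*7537^( - 1) 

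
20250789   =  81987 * 247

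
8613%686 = 381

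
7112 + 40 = 7152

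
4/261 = 4/261= 0.02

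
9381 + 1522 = 10903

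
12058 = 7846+4212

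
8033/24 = 334 + 17/24 =334.71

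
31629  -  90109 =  - 58480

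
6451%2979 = 493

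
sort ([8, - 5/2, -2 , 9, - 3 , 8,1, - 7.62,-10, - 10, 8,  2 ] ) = [-10, - 10,  -  7.62, - 3, - 5/2, - 2, 1,2, 8,8, 8,9 ] 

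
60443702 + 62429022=122872724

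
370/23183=370/23183=0.02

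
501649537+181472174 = 683121711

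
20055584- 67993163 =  - 47937579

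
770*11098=8545460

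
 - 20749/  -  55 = 20749/55 = 377.25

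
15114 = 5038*3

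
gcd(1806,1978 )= 86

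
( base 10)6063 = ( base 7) 23451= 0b1011110101111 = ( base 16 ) 17af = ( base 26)8p5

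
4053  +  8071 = 12124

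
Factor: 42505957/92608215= 3^(-1) * 5^( -1)*7^ (  -  1 )*13^1 *233^1 * 14033^1*881983^( - 1 ) 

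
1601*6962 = 11146162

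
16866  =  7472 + 9394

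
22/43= 22/43 = 0.51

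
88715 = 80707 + 8008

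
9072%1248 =336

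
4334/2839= 1 + 1495/2839 = 1.53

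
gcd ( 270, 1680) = 30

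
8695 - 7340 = 1355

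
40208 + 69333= 109541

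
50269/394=127 + 231/394 = 127.59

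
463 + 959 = 1422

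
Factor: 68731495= 5^1 *7^1*31^1*63347^1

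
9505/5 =1901 = 1901.00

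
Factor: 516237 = 3^1 * 172079^1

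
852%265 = 57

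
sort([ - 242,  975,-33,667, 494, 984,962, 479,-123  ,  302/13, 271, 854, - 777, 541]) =[  -  777,-242,-123 ,-33,302/13, 271 , 479, 494,541, 667, 854, 962,975,984]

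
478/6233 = 478/6233 =0.08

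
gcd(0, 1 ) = 1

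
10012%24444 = 10012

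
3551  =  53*67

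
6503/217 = 29 + 30/31 = 29.97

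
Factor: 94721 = 11^1*79^1*  109^1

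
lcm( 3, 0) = 0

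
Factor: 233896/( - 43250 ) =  - 676/125 = -2^2*5^( - 3) *13^2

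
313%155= 3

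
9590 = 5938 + 3652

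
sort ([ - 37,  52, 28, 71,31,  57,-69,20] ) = [ - 69, - 37, 20, 28,31, 52  ,  57, 71 ] 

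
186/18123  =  62/6041 = 0.01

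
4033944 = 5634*716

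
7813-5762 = 2051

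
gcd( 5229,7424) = 1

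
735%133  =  70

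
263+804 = 1067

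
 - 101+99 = -2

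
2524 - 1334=1190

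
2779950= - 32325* ( - 86)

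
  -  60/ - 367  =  60/367 =0.16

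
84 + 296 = 380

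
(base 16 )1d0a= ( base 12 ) 4376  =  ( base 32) 78A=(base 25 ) BM9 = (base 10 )7434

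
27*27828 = 751356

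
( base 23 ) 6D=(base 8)227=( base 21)74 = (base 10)151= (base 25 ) 61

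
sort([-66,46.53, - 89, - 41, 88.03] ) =[ - 89, - 66,-41, 46.53, 88.03 ]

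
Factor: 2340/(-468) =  - 5^1 = -5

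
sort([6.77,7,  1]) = [ 1 , 6.77,7] 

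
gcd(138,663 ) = 3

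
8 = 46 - 38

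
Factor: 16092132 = 2^2*3^1 * 7^1*17^1*  59^1*191^1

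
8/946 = 4/473 = 0.01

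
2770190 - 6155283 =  - 3385093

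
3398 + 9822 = 13220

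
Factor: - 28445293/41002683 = -3^(-1) *47^2 * 79^1*163^1*823^( - 1 )*16607^(-1) 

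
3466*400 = 1386400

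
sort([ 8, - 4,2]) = [ - 4,2,8 ] 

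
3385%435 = 340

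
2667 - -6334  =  9001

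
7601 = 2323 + 5278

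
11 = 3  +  8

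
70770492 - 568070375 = -497299883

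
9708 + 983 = 10691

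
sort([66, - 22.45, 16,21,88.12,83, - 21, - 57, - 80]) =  [-80, - 57, - 22.45, - 21,16,21, 66,83,88.12 ]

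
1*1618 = 1618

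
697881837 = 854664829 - 156782992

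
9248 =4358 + 4890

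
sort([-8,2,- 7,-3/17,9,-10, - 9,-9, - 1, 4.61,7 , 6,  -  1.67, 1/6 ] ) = [  -  10,  -  9, - 9,-8, - 7,-1.67,  -  1,-3/17,  1/6  ,  2, 4.61, 6, 7,9]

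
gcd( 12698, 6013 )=7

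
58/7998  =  29/3999 = 0.01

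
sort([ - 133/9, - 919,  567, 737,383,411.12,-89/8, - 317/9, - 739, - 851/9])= [-919, - 739, - 851/9  , - 317/9,-133/9, - 89/8, 383, 411.12, 567, 737] 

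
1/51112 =1/51112 = 0.00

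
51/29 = 1+22/29 = 1.76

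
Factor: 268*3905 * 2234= 2^3*5^1*11^1*67^1*71^1*1117^1 = 2337970360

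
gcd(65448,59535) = 81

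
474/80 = 237/40 = 5.92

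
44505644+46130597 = 90636241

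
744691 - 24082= 720609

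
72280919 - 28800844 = 43480075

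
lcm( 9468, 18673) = 672228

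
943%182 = 33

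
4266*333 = 1420578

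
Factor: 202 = 2^1*101^1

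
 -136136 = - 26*5236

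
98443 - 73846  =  24597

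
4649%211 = 7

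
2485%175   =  35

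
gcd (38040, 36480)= 120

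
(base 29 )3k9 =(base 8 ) 6050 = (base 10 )3112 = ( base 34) 2ni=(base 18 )9ag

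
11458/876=13 + 35/438 = 13.08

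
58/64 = 29/32 = 0.91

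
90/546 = 15/91 = 0.16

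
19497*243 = 4737771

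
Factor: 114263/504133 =7^( - 1)*163^1*701^1 * 72019^( - 1)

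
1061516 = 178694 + 882822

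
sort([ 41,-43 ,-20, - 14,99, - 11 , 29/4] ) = [-43, - 20, - 14,-11,29/4,41,99] 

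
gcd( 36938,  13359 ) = 73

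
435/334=1+101/334=1.30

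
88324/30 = 44162/15 = 2944.13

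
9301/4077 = 2+1147/4077=   2.28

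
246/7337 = 246/7337  =  0.03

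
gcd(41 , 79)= 1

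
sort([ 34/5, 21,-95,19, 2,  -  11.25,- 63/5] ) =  [-95, - 63/5, - 11.25, 2 , 34/5,19,21] 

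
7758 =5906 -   -  1852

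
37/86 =37/86= 0.43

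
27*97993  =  2645811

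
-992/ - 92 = 248/23 = 10.78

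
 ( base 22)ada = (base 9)7036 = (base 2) 1010000010000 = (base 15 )17c6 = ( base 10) 5136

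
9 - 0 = 9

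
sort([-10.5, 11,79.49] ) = [-10.5, 11, 79.49 ]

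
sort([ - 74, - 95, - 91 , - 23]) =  [  -  95, - 91, - 74,-23 ]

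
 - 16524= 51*( - 324) 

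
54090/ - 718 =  - 76 + 239/359 =- 75.33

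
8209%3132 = 1945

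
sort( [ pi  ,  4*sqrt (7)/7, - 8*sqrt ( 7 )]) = [ - 8*sqrt(7 ),4*  sqrt(7) /7 , pi ] 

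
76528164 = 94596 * 809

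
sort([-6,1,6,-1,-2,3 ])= [ - 6, - 2, - 1,1,3, 6 ] 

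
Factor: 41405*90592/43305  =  2^5 * 3^ ( - 1 ) *7^2 *13^2*19^1 * 149^1*2887^( - 1 ) = 750192352/8661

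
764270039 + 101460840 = 865730879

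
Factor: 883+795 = 2^1 * 839^1 =1678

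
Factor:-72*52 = -3744 = - 2^5*3^2*13^1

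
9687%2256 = 663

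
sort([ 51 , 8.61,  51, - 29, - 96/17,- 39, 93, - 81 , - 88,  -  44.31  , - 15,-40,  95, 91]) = [ - 88, - 81, - 44.31, - 40 , - 39 , - 29, - 15,  -  96/17,  8.61,51 , 51,91,93 , 95]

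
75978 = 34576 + 41402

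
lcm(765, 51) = 765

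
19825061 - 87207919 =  - 67382858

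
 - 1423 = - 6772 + 5349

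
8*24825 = 198600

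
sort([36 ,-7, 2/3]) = [ - 7, 2/3, 36]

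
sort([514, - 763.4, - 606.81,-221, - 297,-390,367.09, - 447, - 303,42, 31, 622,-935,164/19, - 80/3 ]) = [ - 935, - 763.4,-606.81, - 447,-390, - 303, - 297,- 221, - 80/3, 164/19, 31,  42 , 367.09,514, 622] 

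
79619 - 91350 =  - 11731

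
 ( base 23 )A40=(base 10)5382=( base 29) 6BH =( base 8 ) 12406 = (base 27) 7A9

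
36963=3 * 12321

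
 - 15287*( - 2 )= 30574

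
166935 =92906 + 74029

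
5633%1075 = 258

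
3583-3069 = 514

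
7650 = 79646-71996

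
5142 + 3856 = 8998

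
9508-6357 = 3151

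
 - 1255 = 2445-3700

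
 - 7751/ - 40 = 193 + 31/40 = 193.78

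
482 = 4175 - 3693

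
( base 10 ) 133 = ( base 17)7e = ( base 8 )205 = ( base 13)A3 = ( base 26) 53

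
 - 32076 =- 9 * 3564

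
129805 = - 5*( - 25961 ) 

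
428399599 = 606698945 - 178299346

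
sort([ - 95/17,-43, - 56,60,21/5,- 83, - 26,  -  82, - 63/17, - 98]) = [ - 98, - 83,- 82 ,  -  56 , - 43 , - 26,-95/17, - 63/17,21/5, 60]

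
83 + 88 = 171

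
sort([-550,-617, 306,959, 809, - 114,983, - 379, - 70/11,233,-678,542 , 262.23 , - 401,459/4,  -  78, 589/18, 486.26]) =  [-678,- 617, - 550 ,-401,-379,  -  114, - 78, - 70/11, 589/18, 459/4, 233, 262.23,306,486.26, 542 , 809, 959,  983]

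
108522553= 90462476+18060077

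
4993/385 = 4993/385 = 12.97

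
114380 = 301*380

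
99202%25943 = 21373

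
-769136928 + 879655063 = 110518135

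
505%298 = 207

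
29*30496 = 884384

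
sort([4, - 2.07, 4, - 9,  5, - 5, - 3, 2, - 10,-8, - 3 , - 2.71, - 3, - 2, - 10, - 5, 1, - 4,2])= [- 10,-10, - 9, - 8, - 5, - 5, - 4, - 3, - 3, - 3, - 2.71, - 2.07,- 2, 1, 2,2,  4, 4,5] 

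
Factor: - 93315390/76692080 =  - 9331539/7669208 = - 2^( - 3 )*3^1*7^1*97^( - 1) * 587^1 * 757^1*9883^(-1 )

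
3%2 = 1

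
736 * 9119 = 6711584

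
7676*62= 475912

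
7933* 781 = 6195673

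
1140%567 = 6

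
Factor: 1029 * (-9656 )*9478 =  - 94173635472 = - 2^4*3^1*7^4*17^1*71^1*677^1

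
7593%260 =53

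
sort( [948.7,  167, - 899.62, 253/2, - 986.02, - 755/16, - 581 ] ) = [- 986.02, - 899.62,- 581, - 755/16, 253/2,  167 , 948.7 ] 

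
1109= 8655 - 7546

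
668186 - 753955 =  - 85769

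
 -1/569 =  - 1/569 = - 0.00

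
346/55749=346/55749 = 0.01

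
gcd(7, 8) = 1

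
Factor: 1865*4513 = 5^1*373^1*4513^1= 8416745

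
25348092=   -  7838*( - 3234 ) 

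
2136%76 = 8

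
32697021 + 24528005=57225026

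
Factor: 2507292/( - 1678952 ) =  - 626823/419738 = - 2^( - 1)*3^2 * 11^ (-1 )* 257^1 *271^1*19079^( - 1)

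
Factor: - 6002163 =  - 3^2*251^1*2657^1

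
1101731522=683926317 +417805205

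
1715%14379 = 1715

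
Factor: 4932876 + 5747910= 2^1*3^2*23^1*25799^1 = 10680786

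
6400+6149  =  12549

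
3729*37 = 137973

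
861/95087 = 861/95087 = 0.01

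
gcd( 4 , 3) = 1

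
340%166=8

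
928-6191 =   -  5263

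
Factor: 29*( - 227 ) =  - 29^1*227^1 = - 6583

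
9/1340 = 9/1340 = 0.01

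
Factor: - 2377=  - 2377^1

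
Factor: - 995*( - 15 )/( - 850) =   -  2^ ( - 1)*  3^1*17^ ( - 1) *199^1 = - 597/34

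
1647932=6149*268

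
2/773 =2/773 = 0.00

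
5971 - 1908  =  4063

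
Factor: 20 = 2^2  *  5^1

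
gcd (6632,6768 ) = 8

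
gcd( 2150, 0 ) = 2150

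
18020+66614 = 84634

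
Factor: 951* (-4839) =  - 3^2 * 317^1*1613^1 = - 4601889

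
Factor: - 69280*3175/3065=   -  43992800/613= -2^5*5^2 * 127^1*433^1*613^(- 1 )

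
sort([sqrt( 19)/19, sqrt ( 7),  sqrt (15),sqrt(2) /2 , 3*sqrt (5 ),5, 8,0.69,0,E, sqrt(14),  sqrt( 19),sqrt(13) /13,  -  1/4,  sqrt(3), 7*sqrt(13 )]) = [ - 1/4,0,sqrt (19) /19, sqrt( 13 )/13,0.69,sqrt(2 )/2,sqrt(3 ),  sqrt(7), E , sqrt(14), sqrt(15 ), sqrt( 19 ) , 5,3*sqrt(5), 8, 7*sqrt ( 13 )]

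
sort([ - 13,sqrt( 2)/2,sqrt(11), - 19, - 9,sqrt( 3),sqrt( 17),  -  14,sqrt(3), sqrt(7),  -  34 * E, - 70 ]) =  [ - 34*E, - 70, - 19, - 14, - 13, - 9,sqrt( 2)/2, sqrt( 3), sqrt( 3),sqrt(7),sqrt( 11),sqrt( 17)]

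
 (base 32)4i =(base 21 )6k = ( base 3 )12102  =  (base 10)146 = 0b10010010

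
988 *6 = 5928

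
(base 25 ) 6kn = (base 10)4273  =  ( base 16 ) 10B1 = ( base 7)15313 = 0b1000010110001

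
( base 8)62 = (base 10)50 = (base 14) 38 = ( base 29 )1l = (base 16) 32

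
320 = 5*64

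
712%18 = 10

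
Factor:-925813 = -7^1*19^1*6961^1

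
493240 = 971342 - 478102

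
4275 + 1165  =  5440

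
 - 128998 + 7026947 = 6897949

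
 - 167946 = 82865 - 250811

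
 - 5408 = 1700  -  7108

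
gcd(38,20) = 2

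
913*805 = 734965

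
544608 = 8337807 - 7793199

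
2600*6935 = 18031000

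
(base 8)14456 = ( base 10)6446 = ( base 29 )7J8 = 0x192E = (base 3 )22211202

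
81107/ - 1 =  - 81107  +  0/1   =  -81107.00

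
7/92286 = 7/92286  =  0.00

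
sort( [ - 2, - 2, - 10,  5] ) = [ - 10, - 2,- 2, 5] 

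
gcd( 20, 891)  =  1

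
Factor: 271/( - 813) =-3^( - 1) = -  1/3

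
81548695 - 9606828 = 71941867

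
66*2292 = 151272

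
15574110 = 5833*2670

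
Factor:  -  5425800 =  - 2^3 * 3^1 * 5^2*9043^1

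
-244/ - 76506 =122/38253 = 0.00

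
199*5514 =1097286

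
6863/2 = 3431 + 1/2 = 3431.50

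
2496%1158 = 180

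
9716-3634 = 6082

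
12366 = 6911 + 5455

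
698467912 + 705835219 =1404303131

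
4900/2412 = 1225/603 = 2.03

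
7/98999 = 7/98999 =0.00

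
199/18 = 11+ 1/18 = 11.06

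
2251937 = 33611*67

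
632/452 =1 + 45/113 = 1.40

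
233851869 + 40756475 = 274608344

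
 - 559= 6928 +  - 7487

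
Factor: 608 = 2^5 *19^1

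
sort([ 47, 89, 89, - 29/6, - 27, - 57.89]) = [- 57.89, - 27, -29/6,47, 89, 89]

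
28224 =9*3136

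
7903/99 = 79 + 82/99 =79.83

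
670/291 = 2 + 88/291=2.30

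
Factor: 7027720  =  2^3*5^1*7^1*19^1*1321^1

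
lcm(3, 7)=21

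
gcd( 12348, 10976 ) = 1372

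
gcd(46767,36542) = 1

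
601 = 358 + 243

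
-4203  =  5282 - 9485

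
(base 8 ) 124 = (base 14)60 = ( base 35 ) 2e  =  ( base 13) 66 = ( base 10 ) 84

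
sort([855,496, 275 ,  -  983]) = [ - 983,275,496 , 855]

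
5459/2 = 2729+1/2 = 2729.50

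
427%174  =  79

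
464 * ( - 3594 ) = -1667616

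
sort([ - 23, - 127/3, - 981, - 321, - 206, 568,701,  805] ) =[ - 981,  -  321, - 206, - 127/3, - 23,568,701, 805] 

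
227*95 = 21565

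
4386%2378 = 2008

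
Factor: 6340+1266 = 7606 = 2^1*3803^1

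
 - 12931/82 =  - 12931/82  =  - 157.70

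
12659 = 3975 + 8684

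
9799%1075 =124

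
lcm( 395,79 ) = 395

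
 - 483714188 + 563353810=79639622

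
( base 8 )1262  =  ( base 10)690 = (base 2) 1010110010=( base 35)jp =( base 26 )10e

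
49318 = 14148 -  - 35170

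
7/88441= 7/88441 = 0.00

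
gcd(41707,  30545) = 1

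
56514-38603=17911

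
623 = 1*623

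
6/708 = 1/118 = 0.01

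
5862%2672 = 518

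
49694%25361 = 24333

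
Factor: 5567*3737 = 19^1 * 37^1*101^1  *293^1 = 20803879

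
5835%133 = 116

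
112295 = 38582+73713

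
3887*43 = 167141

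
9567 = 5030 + 4537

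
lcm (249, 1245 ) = 1245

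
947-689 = 258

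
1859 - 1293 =566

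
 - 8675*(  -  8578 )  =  74414150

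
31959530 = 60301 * 530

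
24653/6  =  24653/6 = 4108.83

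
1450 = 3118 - 1668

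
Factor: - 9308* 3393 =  - 31582044 = -2^2*3^2*13^2*29^1*179^1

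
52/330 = 26/165=0.16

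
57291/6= 19097/2=9548.50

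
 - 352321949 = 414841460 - 767163409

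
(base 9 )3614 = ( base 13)12B8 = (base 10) 2686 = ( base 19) 787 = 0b101001111110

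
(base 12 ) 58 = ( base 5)233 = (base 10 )68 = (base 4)1010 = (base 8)104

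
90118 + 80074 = 170192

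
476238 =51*9338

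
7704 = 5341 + 2363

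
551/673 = 551/673=0.82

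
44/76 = 11/19=0.58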